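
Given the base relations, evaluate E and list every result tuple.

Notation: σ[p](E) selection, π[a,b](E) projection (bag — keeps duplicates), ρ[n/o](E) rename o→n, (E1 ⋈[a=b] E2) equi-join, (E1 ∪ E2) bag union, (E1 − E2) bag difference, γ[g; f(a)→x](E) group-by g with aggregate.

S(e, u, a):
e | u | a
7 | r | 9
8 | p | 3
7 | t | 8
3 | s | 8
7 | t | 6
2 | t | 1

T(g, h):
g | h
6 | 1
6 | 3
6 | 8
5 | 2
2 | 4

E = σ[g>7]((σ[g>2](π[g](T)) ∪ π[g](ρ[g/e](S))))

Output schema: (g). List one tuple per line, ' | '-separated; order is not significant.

Stepwise |·|:
  T → 5
  π[g](T) → 5
  σ[g>2](π[g](T)) → 4
  S → 6
  ρ[g/e](S) → 6
  π[g](ρ[g/e](S)) → 6
  (σ[g>2](π[g](T)) ∪ π[g](ρ[g/e](S))) → 10
  σ[g>7]((σ[g>2](π[g](T)) ∪ π[g](ρ[g/e](S)))) → 1

== RESULT ==
g
8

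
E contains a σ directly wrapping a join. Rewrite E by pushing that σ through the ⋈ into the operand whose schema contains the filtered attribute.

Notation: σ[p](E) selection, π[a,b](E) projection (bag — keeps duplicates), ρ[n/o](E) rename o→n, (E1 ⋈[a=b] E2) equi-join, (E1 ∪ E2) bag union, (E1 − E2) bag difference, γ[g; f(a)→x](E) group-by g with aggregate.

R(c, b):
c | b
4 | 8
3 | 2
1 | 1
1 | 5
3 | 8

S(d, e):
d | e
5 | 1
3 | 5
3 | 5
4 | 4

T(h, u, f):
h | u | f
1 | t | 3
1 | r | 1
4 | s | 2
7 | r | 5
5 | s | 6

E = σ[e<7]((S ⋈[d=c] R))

σ filters on e, owned by the left side.
E' = (σ[e<7](S) ⋈[d=c] R)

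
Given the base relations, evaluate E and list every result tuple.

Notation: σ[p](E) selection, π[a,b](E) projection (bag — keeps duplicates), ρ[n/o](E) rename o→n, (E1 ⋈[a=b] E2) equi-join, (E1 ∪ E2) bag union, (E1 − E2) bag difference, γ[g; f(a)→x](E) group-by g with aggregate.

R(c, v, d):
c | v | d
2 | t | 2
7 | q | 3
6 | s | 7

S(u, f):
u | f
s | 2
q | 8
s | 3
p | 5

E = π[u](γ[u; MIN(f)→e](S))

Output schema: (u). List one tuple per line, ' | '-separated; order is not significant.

Row counts bottom-up:
  S → 4
  γ[u; MIN(f)→e](S) → 3
  π[u](γ[u; MIN(f)→e](S)) → 3

== RESULT ==
u
p
q
s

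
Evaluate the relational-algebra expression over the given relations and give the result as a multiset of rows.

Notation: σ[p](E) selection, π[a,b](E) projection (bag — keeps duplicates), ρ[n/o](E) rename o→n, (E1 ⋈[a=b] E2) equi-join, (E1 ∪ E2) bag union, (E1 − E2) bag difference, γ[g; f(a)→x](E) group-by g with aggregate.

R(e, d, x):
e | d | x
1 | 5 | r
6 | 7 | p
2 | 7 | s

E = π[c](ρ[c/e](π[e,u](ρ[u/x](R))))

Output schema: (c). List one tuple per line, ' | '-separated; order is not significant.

Subexpression sizes:
  R → 3
  ρ[u/x](R) → 3
  π[e,u](ρ[u/x](R)) → 3
  ρ[c/e](π[e,u](ρ[u/x](R))) → 3
  π[c](ρ[c/e](π[e,u](ρ[u/x](R)))) → 3

== RESULT ==
c
1
2
6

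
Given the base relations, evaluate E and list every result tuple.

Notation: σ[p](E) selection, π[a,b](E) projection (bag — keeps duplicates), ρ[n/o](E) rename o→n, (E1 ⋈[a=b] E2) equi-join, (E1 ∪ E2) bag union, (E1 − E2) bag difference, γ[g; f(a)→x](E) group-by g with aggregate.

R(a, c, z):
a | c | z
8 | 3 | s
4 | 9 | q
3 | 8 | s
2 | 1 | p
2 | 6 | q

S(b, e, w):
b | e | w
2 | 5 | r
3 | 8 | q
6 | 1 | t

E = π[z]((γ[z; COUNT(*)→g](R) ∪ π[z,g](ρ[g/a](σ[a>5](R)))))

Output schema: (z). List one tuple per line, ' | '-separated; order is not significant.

Row counts bottom-up:
  R → 5
  γ[z; COUNT(*)→g](R) → 3
  R → 5
  σ[a>5](R) → 1
  ρ[g/a](σ[a>5](R)) → 1
  π[z,g](ρ[g/a](σ[a>5](R))) → 1
  (γ[z; COUNT(*)→g](R) ∪ π[z,g](ρ[g/a](σ[a>5](R)))) → 4
  π[z]((γ[z; COUNT(*)→g](R) ∪ π[z,g](ρ[g/a](σ[a>5](R))))) → 4

== RESULT ==
z
p
q
s
s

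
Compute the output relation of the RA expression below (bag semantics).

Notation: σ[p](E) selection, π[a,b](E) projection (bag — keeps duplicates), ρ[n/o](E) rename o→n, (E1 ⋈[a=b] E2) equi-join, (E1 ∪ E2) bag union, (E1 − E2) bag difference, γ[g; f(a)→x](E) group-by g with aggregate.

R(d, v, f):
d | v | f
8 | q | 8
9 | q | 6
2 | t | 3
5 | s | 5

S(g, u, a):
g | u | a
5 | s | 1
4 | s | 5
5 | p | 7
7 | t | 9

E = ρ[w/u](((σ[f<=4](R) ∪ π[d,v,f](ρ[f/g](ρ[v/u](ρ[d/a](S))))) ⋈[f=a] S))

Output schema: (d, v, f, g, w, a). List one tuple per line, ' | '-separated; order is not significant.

Subexpression sizes:
  R → 4
  σ[f<=4](R) → 1
  S → 4
  ρ[d/a](S) → 4
  ρ[v/u](ρ[d/a](S)) → 4
  ρ[f/g](ρ[v/u](ρ[d/a](S))) → 4
  π[d,v,f](ρ[f/g](ρ[v/u](ρ[d/a](S)))) → 4
  (σ[f<=4](R) ∪ π[d,v,f](ρ[f/g](ρ[v/u](ρ[d/a](S))))) → 5
  S → 4
  ((σ[f<=4](R) ∪ π[d,v,f](ρ[f/g](ρ[v/u](ρ[d/a](S))))) ⋈[f=a] S) → 3
  ρ[w/u](((σ[f<=4](R) ∪ π[d,v,f](ρ[f/g](ρ[v/u](ρ[d/a](S))))) ⋈[f=a] S)) → 3

== RESULT ==
d | v | f | g | w | a
1 | s | 5 | 4 | s | 5
7 | p | 5 | 4 | s | 5
9 | t | 7 | 5 | p | 7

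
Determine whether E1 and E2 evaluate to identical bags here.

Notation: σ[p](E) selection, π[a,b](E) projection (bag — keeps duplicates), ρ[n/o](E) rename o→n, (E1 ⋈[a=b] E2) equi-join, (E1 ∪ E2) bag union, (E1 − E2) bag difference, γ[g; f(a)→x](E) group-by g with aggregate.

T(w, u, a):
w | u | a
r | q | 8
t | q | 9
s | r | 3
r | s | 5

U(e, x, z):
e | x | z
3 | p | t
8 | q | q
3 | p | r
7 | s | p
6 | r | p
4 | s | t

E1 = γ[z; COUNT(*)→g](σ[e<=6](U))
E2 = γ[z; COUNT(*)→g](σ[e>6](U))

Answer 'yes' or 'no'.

E1 subexpression sizes:
  U → 6
  σ[e<=6](U) → 4
  γ[z; COUNT(*)→g](σ[e<=6](U)) → 3
E2 subexpression sizes:
  U → 6
  σ[e>6](U) → 2
  γ[z; COUNT(*)→g](σ[e>6](U)) → 2

E1 result:
z | g
p | 1
r | 1
t | 2
E2 result:
z | g
p | 1
q | 1
Witness: ('r', 1) appears 1× in E1 but 0× in E2.

no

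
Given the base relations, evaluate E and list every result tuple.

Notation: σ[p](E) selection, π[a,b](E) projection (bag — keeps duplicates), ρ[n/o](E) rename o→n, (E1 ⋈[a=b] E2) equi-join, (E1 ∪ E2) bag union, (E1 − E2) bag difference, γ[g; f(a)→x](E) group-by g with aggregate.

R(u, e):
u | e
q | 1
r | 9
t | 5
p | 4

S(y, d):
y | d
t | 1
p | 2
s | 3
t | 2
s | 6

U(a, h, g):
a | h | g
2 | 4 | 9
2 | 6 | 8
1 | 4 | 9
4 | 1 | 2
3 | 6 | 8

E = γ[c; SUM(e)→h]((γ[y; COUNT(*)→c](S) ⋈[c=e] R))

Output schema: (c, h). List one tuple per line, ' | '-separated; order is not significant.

Stepwise |·|:
  S → 5
  γ[y; COUNT(*)→c](S) → 3
  R → 4
  (γ[y; COUNT(*)→c](S) ⋈[c=e] R) → 1
  γ[c; SUM(e)→h]((γ[y; COUNT(*)→c](S) ⋈[c=e] R)) → 1

== RESULT ==
c | h
1 | 1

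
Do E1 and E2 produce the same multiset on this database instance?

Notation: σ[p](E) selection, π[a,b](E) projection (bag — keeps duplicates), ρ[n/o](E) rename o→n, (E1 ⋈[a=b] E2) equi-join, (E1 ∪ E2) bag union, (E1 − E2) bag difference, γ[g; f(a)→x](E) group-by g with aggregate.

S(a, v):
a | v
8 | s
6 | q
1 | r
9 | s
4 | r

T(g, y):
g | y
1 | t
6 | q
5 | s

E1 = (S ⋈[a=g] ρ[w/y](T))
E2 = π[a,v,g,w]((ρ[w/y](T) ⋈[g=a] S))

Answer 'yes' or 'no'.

E1 stepwise |·|:
  S → 5
  T → 3
  ρ[w/y](T) → 3
  (S ⋈[a=g] ρ[w/y](T)) → 2
E2 stepwise |·|:
  T → 3
  ρ[w/y](T) → 3
  S → 5
  (ρ[w/y](T) ⋈[g=a] S) → 2
  π[a,v,g,w]((ρ[w/y](T) ⋈[g=a] S)) → 2

E1 and E2 produce the same multiset:
a | v | g | w
1 | r | 1 | t
6 | q | 6 | q

yes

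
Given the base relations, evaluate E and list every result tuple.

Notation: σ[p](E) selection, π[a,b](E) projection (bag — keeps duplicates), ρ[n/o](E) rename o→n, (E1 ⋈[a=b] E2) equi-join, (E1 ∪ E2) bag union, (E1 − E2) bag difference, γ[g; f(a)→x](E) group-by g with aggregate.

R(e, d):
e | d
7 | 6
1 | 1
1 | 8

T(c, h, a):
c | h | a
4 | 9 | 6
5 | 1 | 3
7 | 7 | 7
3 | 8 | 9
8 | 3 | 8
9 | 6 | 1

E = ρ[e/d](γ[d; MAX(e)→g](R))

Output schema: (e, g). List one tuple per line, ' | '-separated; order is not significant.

Row counts bottom-up:
  R → 3
  γ[d; MAX(e)→g](R) → 3
  ρ[e/d](γ[d; MAX(e)→g](R)) → 3

== RESULT ==
e | g
1 | 1
6 | 7
8 | 1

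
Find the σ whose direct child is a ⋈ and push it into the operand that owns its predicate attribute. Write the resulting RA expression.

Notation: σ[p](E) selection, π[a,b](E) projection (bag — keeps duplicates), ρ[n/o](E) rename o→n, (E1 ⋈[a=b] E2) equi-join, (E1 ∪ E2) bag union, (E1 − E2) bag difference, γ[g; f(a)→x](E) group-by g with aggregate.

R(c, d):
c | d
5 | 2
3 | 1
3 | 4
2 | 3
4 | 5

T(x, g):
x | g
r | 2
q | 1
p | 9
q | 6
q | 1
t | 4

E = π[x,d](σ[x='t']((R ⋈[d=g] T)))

σ filters on x, owned by the right side.
E' = π[x,d]((R ⋈[d=g] σ[x='t'](T)))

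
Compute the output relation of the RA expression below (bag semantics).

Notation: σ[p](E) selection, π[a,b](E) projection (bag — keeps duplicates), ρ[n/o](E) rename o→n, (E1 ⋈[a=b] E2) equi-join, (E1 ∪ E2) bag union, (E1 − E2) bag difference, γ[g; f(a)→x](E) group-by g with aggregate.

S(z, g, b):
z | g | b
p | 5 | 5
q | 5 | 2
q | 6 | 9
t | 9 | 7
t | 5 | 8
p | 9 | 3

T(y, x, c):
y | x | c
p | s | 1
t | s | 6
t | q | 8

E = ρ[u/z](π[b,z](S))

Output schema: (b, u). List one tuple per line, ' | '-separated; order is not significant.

Row counts bottom-up:
  S → 6
  π[b,z](S) → 6
  ρ[u/z](π[b,z](S)) → 6

== RESULT ==
b | u
2 | q
3 | p
5 | p
7 | t
8 | t
9 | q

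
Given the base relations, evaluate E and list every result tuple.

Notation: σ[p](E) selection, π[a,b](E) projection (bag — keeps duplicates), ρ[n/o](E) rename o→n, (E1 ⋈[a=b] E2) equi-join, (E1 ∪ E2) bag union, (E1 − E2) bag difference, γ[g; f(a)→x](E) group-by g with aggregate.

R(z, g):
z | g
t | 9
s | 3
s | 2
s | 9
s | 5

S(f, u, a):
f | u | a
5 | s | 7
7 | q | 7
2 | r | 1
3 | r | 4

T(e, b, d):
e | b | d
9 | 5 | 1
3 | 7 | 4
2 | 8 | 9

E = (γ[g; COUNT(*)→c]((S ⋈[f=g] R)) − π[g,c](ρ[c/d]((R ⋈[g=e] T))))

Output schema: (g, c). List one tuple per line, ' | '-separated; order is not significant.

Row counts bottom-up:
  S → 4
  R → 5
  (S ⋈[f=g] R) → 3
  γ[g; COUNT(*)→c]((S ⋈[f=g] R)) → 3
  R → 5
  T → 3
  (R ⋈[g=e] T) → 4
  ρ[c/d]((R ⋈[g=e] T)) → 4
  π[g,c](ρ[c/d]((R ⋈[g=e] T))) → 4
  (γ[g; COUNT(*)→c]((S ⋈[f=g] R)) − π[g,c](ρ[c/d]((R ⋈[g=e] T)))) → 3

== RESULT ==
g | c
2 | 1
3 | 1
5 | 1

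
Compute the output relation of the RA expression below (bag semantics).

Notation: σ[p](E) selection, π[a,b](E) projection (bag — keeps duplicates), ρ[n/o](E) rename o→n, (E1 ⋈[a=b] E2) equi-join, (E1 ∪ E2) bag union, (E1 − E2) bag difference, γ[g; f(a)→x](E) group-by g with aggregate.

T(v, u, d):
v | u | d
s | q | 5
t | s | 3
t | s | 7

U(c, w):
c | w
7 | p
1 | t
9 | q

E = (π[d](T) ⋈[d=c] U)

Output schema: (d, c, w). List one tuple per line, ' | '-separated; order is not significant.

Subexpression sizes:
  T → 3
  π[d](T) → 3
  U → 3
  (π[d](T) ⋈[d=c] U) → 1

== RESULT ==
d | c | w
7 | 7 | p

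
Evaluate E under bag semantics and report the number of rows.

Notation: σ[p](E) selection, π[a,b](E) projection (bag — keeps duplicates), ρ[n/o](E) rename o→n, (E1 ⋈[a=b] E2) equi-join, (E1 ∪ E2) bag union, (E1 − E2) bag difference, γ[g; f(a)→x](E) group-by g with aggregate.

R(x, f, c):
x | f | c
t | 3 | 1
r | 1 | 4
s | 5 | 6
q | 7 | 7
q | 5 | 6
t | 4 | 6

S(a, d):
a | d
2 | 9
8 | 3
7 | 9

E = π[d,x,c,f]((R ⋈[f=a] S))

Subexpression sizes:
  R → 6
  S → 3
  (R ⋈[f=a] S) → 1
  π[d,x,c,f]((R ⋈[f=a] S)) → 1

|E| = 1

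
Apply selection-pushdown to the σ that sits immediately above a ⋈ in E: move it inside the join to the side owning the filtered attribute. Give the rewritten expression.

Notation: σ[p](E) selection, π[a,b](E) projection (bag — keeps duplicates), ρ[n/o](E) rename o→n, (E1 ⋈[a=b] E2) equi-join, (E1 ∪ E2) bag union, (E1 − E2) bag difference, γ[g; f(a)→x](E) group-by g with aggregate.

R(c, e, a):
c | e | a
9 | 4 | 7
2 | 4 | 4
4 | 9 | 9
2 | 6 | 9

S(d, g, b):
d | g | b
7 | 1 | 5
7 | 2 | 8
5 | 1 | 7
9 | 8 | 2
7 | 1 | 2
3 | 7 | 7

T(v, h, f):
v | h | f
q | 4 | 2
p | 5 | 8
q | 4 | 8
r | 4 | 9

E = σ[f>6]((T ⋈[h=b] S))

σ filters on f, owned by the left side.
E' = (σ[f>6](T) ⋈[h=b] S)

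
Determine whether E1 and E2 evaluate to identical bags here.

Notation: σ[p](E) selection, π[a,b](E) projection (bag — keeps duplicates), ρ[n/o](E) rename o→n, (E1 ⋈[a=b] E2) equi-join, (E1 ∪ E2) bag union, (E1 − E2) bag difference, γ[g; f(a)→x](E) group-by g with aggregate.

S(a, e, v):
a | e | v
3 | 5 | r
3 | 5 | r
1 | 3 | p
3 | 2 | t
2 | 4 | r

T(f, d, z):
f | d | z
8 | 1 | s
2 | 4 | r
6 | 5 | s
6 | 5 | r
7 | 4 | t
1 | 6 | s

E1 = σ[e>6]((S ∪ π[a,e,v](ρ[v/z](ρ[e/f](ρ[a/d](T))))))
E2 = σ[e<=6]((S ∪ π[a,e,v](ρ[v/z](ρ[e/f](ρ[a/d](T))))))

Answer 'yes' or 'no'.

E1 stepwise |·|:
  S → 5
  T → 6
  ρ[a/d](T) → 6
  ρ[e/f](ρ[a/d](T)) → 6
  ρ[v/z](ρ[e/f](ρ[a/d](T))) → 6
  π[a,e,v](ρ[v/z](ρ[e/f](ρ[a/d](T)))) → 6
  (S ∪ π[a,e,v](ρ[v/z](ρ[e/f](ρ[a/d](T))))) → 11
  σ[e>6]((S ∪ π[a,e,v](ρ[v/z](ρ[e/f](ρ[a/d](T)))))) → 2
E2 stepwise |·|:
  S → 5
  T → 6
  ρ[a/d](T) → 6
  ρ[e/f](ρ[a/d](T)) → 6
  ρ[v/z](ρ[e/f](ρ[a/d](T))) → 6
  π[a,e,v](ρ[v/z](ρ[e/f](ρ[a/d](T)))) → 6
  (S ∪ π[a,e,v](ρ[v/z](ρ[e/f](ρ[a/d](T))))) → 11
  σ[e<=6]((S ∪ π[a,e,v](ρ[v/z](ρ[e/f](ρ[a/d](T)))))) → 9

E1 result:
a | e | v
1 | 8 | s
4 | 7 | t
E2 result:
a | e | v
1 | 3 | p
2 | 4 | r
3 | 2 | t
3 | 5 | r
3 | 5 | r
4 | 2 | r
5 | 6 | r
5 | 6 | s
6 | 1 | s
Witness: (3, 5, 'r') appears 0× in E1 but 2× in E2.

no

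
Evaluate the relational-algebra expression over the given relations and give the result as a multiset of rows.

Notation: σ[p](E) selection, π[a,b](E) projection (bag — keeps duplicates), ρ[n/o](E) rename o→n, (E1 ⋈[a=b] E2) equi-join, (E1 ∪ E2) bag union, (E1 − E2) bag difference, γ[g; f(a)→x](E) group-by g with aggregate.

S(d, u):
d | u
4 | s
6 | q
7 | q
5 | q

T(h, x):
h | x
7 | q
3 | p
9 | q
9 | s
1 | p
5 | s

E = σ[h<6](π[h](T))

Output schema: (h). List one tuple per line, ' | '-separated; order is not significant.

Stepwise |·|:
  T → 6
  π[h](T) → 6
  σ[h<6](π[h](T)) → 3

== RESULT ==
h
1
3
5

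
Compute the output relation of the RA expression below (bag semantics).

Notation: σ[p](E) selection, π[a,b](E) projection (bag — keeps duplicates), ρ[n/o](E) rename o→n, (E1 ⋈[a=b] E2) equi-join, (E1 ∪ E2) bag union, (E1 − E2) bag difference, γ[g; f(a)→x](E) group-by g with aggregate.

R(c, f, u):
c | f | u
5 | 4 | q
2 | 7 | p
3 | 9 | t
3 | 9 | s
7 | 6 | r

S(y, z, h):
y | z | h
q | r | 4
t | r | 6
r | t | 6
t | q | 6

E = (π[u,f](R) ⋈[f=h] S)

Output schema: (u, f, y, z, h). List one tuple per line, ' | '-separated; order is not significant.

Subexpression sizes:
  R → 5
  π[u,f](R) → 5
  S → 4
  (π[u,f](R) ⋈[f=h] S) → 4

== RESULT ==
u | f | y | z | h
q | 4 | q | r | 4
r | 6 | r | t | 6
r | 6 | t | q | 6
r | 6 | t | r | 6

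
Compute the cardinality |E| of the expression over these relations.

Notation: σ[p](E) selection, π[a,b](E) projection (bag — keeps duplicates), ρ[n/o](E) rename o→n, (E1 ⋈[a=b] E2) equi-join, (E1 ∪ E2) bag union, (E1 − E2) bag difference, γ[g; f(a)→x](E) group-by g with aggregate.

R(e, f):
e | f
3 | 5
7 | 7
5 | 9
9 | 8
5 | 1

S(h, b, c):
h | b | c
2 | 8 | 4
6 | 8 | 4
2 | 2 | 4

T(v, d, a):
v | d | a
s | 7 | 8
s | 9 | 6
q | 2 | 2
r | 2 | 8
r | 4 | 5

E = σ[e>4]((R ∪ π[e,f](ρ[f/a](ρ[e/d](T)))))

Row counts bottom-up:
  R → 5
  T → 5
  ρ[e/d](T) → 5
  ρ[f/a](ρ[e/d](T)) → 5
  π[e,f](ρ[f/a](ρ[e/d](T))) → 5
  (R ∪ π[e,f](ρ[f/a](ρ[e/d](T)))) → 10
  σ[e>4]((R ∪ π[e,f](ρ[f/a](ρ[e/d](T))))) → 6

|E| = 6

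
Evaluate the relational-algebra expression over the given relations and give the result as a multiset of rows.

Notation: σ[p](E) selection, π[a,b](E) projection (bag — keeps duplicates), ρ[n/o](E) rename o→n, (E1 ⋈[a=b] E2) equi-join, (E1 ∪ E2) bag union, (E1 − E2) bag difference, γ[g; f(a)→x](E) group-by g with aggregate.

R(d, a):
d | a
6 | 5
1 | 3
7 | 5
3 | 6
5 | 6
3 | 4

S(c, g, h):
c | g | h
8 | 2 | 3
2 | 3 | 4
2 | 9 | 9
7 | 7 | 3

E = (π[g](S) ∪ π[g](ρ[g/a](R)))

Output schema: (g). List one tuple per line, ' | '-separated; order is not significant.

Stepwise |·|:
  S → 4
  π[g](S) → 4
  R → 6
  ρ[g/a](R) → 6
  π[g](ρ[g/a](R)) → 6
  (π[g](S) ∪ π[g](ρ[g/a](R))) → 10

== RESULT ==
g
2
3
3
4
5
5
6
6
7
9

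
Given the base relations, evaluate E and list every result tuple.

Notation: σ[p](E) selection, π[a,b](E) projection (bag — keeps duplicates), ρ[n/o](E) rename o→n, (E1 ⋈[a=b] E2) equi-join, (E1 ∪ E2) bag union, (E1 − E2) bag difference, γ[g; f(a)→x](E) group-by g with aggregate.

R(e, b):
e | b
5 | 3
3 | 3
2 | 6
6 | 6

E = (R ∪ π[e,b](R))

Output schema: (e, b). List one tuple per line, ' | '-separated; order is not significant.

Row counts bottom-up:
  R → 4
  R → 4
  π[e,b](R) → 4
  (R ∪ π[e,b](R)) → 8

== RESULT ==
e | b
2 | 6
2 | 6
3 | 3
3 | 3
5 | 3
5 | 3
6 | 6
6 | 6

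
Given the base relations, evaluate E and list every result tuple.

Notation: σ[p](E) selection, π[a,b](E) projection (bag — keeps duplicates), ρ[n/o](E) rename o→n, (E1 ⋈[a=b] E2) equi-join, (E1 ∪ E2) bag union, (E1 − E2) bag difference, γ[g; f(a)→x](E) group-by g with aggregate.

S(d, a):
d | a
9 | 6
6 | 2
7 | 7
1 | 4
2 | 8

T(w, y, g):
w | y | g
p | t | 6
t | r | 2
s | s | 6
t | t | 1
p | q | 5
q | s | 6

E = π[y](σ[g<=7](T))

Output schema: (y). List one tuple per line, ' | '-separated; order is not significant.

Subexpression sizes:
  T → 6
  σ[g<=7](T) → 6
  π[y](σ[g<=7](T)) → 6

== RESULT ==
y
q
r
s
s
t
t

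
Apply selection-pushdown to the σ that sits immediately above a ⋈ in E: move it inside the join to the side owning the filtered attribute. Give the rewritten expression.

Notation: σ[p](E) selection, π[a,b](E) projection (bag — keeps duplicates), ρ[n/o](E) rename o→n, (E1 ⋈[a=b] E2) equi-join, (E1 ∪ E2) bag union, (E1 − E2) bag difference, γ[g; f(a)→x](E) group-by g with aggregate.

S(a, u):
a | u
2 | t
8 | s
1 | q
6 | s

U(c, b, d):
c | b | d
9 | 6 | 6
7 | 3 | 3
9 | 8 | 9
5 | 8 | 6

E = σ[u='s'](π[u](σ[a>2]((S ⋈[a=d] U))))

σ filters on a, owned by the left side.
E' = σ[u='s'](π[u]((σ[a>2](S) ⋈[a=d] U)))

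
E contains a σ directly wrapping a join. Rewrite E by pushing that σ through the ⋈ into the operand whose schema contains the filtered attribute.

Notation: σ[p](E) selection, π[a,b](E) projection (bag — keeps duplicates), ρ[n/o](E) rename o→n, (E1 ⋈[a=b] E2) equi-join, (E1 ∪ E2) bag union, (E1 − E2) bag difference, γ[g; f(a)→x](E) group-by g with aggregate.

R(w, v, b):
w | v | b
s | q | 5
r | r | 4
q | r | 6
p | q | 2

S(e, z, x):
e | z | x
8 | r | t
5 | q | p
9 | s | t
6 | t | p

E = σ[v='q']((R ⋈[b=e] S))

σ filters on v, owned by the left side.
E' = (σ[v='q'](R) ⋈[b=e] S)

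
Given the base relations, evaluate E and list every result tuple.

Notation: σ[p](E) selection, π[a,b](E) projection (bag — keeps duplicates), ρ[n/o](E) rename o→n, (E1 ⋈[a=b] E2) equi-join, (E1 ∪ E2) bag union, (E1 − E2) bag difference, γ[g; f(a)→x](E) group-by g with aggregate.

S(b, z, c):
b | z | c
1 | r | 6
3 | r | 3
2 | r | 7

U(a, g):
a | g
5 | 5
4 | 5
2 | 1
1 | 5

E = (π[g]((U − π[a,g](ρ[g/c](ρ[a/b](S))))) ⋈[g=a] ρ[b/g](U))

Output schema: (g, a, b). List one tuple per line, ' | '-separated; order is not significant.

Subexpression sizes:
  U → 4
  S → 3
  ρ[a/b](S) → 3
  ρ[g/c](ρ[a/b](S)) → 3
  π[a,g](ρ[g/c](ρ[a/b](S))) → 3
  (U − π[a,g](ρ[g/c](ρ[a/b](S)))) → 4
  π[g]((U − π[a,g](ρ[g/c](ρ[a/b](S))))) → 4
  U → 4
  ρ[b/g](U) → 4
  (π[g]((U − π[a,g](ρ[g/c](ρ[a/b](S))))) ⋈[g=a] ρ[b/g](U)) → 4

== RESULT ==
g | a | b
1 | 1 | 5
5 | 5 | 5
5 | 5 | 5
5 | 5 | 5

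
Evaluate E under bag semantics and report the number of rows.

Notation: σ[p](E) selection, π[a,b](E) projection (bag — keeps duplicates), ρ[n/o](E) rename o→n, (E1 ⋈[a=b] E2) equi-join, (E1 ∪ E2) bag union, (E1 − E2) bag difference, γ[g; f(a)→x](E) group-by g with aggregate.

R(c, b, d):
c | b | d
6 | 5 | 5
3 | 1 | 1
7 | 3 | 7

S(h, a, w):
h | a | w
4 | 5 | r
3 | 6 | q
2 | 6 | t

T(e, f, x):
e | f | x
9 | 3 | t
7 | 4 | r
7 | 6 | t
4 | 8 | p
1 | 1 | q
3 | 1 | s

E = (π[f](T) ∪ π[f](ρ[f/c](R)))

Per-node cardinality:
  T → 6
  π[f](T) → 6
  R → 3
  ρ[f/c](R) → 3
  π[f](ρ[f/c](R)) → 3
  (π[f](T) ∪ π[f](ρ[f/c](R))) → 9

|E| = 9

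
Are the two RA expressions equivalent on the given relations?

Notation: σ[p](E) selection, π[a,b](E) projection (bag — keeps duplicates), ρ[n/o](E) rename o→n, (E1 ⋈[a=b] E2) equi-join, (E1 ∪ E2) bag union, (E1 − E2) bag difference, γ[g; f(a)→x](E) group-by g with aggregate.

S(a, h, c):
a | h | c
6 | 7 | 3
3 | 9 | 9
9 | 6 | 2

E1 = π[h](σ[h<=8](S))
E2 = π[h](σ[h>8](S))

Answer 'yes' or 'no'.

E1 per-node cardinality:
  S → 3
  σ[h<=8](S) → 2
  π[h](σ[h<=8](S)) → 2
E2 per-node cardinality:
  S → 3
  σ[h>8](S) → 1
  π[h](σ[h>8](S)) → 1

E1 result:
h
6
7
E2 result:
h
9
Witness: (6,) appears 1× in E1 but 0× in E2.

no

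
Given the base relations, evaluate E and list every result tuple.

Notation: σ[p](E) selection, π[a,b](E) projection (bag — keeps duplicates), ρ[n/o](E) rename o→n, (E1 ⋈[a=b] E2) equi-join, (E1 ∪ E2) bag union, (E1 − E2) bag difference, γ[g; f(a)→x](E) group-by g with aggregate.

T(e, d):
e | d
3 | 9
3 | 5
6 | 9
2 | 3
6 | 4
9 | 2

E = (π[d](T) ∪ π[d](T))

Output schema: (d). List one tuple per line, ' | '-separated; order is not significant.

Row counts bottom-up:
  T → 6
  π[d](T) → 6
  T → 6
  π[d](T) → 6
  (π[d](T) ∪ π[d](T)) → 12

== RESULT ==
d
2
2
3
3
4
4
5
5
9
9
9
9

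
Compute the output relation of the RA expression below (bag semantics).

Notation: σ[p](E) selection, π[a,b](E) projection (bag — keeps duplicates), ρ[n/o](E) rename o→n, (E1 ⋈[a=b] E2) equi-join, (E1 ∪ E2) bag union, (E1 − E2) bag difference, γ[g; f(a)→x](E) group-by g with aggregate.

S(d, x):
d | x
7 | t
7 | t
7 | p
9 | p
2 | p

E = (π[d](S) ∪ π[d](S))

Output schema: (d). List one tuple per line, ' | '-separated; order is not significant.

Subexpression sizes:
  S → 5
  π[d](S) → 5
  S → 5
  π[d](S) → 5
  (π[d](S) ∪ π[d](S)) → 10

== RESULT ==
d
2
2
7
7
7
7
7
7
9
9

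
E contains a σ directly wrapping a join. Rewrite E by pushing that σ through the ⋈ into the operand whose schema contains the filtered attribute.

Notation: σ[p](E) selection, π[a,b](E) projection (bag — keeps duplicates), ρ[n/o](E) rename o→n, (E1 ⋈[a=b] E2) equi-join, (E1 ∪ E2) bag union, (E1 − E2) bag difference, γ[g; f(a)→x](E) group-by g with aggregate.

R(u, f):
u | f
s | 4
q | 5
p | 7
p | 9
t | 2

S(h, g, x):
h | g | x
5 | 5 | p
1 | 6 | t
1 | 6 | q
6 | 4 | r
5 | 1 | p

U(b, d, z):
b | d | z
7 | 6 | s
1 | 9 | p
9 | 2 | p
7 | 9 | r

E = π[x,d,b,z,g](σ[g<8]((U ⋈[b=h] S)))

σ filters on g, owned by the right side.
E' = π[x,d,b,z,g]((U ⋈[b=h] σ[g<8](S)))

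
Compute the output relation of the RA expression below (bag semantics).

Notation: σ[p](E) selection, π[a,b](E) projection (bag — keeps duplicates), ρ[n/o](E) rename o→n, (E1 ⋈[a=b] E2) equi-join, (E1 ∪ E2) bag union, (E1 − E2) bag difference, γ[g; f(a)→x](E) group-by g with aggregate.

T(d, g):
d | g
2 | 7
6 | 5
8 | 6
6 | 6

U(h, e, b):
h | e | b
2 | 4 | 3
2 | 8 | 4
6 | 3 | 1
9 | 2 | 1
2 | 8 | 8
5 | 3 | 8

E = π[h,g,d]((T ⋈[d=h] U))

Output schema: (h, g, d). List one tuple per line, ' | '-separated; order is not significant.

Per-node cardinality:
  T → 4
  U → 6
  (T ⋈[d=h] U) → 5
  π[h,g,d]((T ⋈[d=h] U)) → 5

== RESULT ==
h | g | d
2 | 7 | 2
2 | 7 | 2
2 | 7 | 2
6 | 5 | 6
6 | 6 | 6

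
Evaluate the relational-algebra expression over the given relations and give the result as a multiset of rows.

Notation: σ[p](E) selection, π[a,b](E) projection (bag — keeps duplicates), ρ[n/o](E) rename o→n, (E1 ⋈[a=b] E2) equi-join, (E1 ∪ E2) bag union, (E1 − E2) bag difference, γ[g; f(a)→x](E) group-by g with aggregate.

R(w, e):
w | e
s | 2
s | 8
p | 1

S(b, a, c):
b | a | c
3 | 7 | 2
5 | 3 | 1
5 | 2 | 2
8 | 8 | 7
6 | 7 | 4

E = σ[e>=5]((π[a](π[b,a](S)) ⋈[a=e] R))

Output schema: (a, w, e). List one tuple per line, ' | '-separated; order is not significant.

Subexpression sizes:
  S → 5
  π[b,a](S) → 5
  π[a](π[b,a](S)) → 5
  R → 3
  (π[a](π[b,a](S)) ⋈[a=e] R) → 2
  σ[e>=5]((π[a](π[b,a](S)) ⋈[a=e] R)) → 1

== RESULT ==
a | w | e
8 | s | 8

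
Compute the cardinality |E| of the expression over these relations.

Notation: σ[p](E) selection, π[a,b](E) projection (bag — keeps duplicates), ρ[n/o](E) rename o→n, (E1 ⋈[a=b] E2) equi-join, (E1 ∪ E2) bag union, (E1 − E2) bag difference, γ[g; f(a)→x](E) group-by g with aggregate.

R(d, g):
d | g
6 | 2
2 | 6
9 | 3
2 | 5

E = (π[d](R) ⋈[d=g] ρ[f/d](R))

Stepwise |·|:
  R → 4
  π[d](R) → 4
  R → 4
  ρ[f/d](R) → 4
  (π[d](R) ⋈[d=g] ρ[f/d](R)) → 3

|E| = 3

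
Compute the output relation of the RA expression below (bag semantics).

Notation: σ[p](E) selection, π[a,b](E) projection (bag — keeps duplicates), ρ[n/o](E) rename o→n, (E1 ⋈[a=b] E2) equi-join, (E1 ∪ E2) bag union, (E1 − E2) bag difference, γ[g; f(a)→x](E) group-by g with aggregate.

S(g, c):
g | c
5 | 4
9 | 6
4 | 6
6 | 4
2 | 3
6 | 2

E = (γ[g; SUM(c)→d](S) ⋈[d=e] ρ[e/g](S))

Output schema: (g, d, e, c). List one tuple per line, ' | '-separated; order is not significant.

Stepwise |·|:
  S → 6
  γ[g; SUM(c)→d](S) → 5
  S → 6
  ρ[e/g](S) → 6
  (γ[g; SUM(c)→d](S) ⋈[d=e] ρ[e/g](S)) → 7

== RESULT ==
g | d | e | c
4 | 6 | 6 | 2
4 | 6 | 6 | 4
5 | 4 | 4 | 6
6 | 6 | 6 | 2
6 | 6 | 6 | 4
9 | 6 | 6 | 2
9 | 6 | 6 | 4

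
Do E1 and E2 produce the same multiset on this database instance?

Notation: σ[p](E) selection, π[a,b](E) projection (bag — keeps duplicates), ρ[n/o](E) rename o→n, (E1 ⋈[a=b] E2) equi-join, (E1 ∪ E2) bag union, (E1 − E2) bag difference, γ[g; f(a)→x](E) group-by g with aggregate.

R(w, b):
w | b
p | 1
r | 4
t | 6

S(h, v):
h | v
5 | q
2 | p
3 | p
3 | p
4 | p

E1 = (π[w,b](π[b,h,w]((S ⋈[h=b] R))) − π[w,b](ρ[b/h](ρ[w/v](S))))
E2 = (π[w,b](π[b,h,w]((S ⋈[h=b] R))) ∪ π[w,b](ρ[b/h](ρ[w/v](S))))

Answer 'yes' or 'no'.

E1 stepwise |·|:
  S → 5
  R → 3
  (S ⋈[h=b] R) → 1
  π[b,h,w]((S ⋈[h=b] R)) → 1
  π[w,b](π[b,h,w]((S ⋈[h=b] R))) → 1
  S → 5
  ρ[w/v](S) → 5
  ρ[b/h](ρ[w/v](S)) → 5
  π[w,b](ρ[b/h](ρ[w/v](S))) → 5
  (π[w,b](π[b,h,w]((S ⋈[h=b] R))) − π[w,b](ρ[b/h](ρ[w/v](S)))) → 1
E2 stepwise |·|:
  S → 5
  R → 3
  (S ⋈[h=b] R) → 1
  π[b,h,w]((S ⋈[h=b] R)) → 1
  π[w,b](π[b,h,w]((S ⋈[h=b] R))) → 1
  S → 5
  ρ[w/v](S) → 5
  ρ[b/h](ρ[w/v](S)) → 5
  π[w,b](ρ[b/h](ρ[w/v](S))) → 5
  (π[w,b](π[b,h,w]((S ⋈[h=b] R))) ∪ π[w,b](ρ[b/h](ρ[w/v](S)))) → 6

E1 result:
w | b
r | 4
E2 result:
w | b
p | 2
p | 3
p | 3
p | 4
q | 5
r | 4
Witness: ('q', 5) appears 0× in E1 but 1× in E2.

no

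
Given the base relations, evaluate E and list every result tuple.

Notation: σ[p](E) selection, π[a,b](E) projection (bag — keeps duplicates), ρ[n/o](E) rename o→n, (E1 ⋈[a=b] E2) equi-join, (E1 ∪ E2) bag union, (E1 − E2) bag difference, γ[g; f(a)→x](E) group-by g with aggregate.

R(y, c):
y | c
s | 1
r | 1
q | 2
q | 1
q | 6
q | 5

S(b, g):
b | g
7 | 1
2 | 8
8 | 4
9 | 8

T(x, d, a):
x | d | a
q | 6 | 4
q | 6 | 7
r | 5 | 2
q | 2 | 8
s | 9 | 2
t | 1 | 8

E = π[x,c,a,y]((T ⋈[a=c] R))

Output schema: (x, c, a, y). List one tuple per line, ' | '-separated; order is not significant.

Stepwise |·|:
  T → 6
  R → 6
  (T ⋈[a=c] R) → 2
  π[x,c,a,y]((T ⋈[a=c] R)) → 2

== RESULT ==
x | c | a | y
r | 2 | 2 | q
s | 2 | 2 | q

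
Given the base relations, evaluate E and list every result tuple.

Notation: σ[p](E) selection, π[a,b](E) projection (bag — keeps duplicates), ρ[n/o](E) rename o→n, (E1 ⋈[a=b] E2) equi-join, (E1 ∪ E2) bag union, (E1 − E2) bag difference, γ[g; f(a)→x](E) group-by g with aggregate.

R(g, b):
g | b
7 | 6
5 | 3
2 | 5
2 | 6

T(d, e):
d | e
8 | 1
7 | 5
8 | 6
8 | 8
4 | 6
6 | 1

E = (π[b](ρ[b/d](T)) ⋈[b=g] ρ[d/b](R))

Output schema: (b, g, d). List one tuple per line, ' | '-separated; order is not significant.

Stepwise |·|:
  T → 6
  ρ[b/d](T) → 6
  π[b](ρ[b/d](T)) → 6
  R → 4
  ρ[d/b](R) → 4
  (π[b](ρ[b/d](T)) ⋈[b=g] ρ[d/b](R)) → 1

== RESULT ==
b | g | d
7 | 7 | 6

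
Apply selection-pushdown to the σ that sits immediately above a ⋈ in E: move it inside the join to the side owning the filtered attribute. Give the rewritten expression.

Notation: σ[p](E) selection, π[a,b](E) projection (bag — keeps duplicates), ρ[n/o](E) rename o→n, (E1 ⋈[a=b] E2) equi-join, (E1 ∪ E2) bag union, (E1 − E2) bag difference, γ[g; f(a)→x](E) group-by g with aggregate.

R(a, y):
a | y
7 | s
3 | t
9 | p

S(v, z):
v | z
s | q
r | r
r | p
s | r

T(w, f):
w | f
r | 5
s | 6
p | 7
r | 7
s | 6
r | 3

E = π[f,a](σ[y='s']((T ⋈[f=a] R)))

σ filters on y, owned by the right side.
E' = π[f,a]((T ⋈[f=a] σ[y='s'](R)))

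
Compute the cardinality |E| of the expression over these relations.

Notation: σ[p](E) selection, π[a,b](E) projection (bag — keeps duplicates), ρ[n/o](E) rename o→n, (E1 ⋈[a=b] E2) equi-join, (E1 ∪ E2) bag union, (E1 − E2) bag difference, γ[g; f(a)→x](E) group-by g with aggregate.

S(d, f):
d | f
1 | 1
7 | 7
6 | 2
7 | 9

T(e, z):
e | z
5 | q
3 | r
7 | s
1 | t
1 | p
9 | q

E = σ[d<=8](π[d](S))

Row counts bottom-up:
  S → 4
  π[d](S) → 4
  σ[d<=8](π[d](S)) → 4

|E| = 4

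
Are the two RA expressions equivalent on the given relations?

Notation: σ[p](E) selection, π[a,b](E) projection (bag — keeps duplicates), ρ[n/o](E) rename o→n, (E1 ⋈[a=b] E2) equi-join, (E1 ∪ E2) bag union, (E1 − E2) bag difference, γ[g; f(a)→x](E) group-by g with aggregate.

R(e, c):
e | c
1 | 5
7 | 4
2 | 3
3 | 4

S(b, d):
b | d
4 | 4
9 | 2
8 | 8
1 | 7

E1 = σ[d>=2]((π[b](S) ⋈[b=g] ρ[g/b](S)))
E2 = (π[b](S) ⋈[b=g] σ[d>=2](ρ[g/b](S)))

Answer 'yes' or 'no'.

E1 row counts bottom-up:
  S → 4
  π[b](S) → 4
  S → 4
  ρ[g/b](S) → 4
  (π[b](S) ⋈[b=g] ρ[g/b](S)) → 4
  σ[d>=2]((π[b](S) ⋈[b=g] ρ[g/b](S))) → 4
E2 row counts bottom-up:
  S → 4
  π[b](S) → 4
  S → 4
  ρ[g/b](S) → 4
  σ[d>=2](ρ[g/b](S)) → 4
  (π[b](S) ⋈[b=g] σ[d>=2](ρ[g/b](S))) → 4

E1 and E2 produce the same multiset:
b | g | d
1 | 1 | 7
4 | 4 | 4
8 | 8 | 8
9 | 9 | 2

yes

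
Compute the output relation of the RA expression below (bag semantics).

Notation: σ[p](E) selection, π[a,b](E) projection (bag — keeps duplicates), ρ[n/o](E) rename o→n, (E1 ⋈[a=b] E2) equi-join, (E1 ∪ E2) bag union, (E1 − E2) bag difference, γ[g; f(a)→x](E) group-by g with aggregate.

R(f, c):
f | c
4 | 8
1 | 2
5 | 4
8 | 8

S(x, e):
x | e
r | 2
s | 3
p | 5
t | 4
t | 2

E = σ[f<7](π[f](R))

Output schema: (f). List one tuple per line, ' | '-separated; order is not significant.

Per-node cardinality:
  R → 4
  π[f](R) → 4
  σ[f<7](π[f](R)) → 3

== RESULT ==
f
1
4
5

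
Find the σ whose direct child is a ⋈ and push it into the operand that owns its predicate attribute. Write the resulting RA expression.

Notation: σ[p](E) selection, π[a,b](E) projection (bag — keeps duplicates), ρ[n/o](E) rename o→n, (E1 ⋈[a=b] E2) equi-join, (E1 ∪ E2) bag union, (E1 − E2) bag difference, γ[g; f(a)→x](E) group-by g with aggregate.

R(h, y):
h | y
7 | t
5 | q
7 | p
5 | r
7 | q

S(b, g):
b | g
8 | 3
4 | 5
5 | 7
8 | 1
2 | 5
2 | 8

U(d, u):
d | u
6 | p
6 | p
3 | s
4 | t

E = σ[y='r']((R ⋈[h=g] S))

σ filters on y, owned by the left side.
E' = (σ[y='r'](R) ⋈[h=g] S)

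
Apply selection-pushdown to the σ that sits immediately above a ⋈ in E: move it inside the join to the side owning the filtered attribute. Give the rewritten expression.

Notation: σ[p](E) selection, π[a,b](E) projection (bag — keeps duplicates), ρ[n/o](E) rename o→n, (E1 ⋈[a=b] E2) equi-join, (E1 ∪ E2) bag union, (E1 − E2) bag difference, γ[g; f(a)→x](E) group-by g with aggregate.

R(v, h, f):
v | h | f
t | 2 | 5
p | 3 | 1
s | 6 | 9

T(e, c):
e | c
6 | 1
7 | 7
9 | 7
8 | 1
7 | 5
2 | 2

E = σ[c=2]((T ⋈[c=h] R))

σ filters on c, owned by the left side.
E' = (σ[c=2](T) ⋈[c=h] R)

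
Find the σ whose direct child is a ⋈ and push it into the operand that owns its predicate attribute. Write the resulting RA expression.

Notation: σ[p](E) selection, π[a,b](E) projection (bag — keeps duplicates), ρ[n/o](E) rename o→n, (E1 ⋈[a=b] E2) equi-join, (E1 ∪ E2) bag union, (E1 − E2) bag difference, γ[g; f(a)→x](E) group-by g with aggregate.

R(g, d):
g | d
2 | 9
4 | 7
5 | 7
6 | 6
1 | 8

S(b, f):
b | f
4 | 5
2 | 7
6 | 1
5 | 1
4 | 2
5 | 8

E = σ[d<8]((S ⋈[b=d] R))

σ filters on d, owned by the right side.
E' = (S ⋈[b=d] σ[d<8](R))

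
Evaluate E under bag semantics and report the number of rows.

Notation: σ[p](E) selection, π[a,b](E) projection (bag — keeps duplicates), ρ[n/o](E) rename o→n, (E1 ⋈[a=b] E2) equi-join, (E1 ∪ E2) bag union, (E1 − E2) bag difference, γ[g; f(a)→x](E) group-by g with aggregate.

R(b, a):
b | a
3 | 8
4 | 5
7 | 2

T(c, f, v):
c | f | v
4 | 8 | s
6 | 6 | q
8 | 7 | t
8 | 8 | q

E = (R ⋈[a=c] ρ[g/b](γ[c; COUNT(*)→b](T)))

Per-node cardinality:
  R → 3
  T → 4
  γ[c; COUNT(*)→b](T) → 3
  ρ[g/b](γ[c; COUNT(*)→b](T)) → 3
  (R ⋈[a=c] ρ[g/b](γ[c; COUNT(*)→b](T))) → 1

|E| = 1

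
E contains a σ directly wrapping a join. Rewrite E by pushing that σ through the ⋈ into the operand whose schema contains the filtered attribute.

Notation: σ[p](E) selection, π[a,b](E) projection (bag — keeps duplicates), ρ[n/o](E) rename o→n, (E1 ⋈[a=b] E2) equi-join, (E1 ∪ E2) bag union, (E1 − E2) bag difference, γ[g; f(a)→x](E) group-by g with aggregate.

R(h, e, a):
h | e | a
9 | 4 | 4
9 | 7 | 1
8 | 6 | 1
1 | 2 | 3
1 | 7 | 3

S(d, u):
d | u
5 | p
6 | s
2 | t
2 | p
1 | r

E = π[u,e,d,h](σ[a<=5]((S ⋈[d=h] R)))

σ filters on a, owned by the right side.
E' = π[u,e,d,h]((S ⋈[d=h] σ[a<=5](R)))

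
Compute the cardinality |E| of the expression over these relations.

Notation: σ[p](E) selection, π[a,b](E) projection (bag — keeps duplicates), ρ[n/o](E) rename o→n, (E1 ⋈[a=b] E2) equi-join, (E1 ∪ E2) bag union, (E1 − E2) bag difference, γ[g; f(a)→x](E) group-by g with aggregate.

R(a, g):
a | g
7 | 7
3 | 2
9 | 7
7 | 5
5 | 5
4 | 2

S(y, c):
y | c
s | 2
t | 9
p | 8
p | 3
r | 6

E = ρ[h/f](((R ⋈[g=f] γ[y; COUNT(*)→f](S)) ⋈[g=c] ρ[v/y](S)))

Stepwise |·|:
  R → 6
  S → 5
  γ[y; COUNT(*)→f](S) → 4
  (R ⋈[g=f] γ[y; COUNT(*)→f](S)) → 2
  S → 5
  ρ[v/y](S) → 5
  ((R ⋈[g=f] γ[y; COUNT(*)→f](S)) ⋈[g=c] ρ[v/y](S)) → 2
  ρ[h/f](((R ⋈[g=f] γ[y; COUNT(*)→f](S)) ⋈[g=c] ρ[v/y](S))) → 2

|E| = 2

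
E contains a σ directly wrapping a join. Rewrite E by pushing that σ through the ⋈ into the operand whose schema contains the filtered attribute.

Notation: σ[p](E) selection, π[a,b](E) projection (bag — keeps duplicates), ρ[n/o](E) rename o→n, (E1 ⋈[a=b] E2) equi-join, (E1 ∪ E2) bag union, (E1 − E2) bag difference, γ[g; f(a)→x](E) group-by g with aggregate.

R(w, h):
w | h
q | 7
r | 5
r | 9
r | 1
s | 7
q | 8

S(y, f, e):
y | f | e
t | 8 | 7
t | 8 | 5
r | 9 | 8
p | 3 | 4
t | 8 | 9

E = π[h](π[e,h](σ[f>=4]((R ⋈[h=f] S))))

σ filters on f, owned by the right side.
E' = π[h](π[e,h]((R ⋈[h=f] σ[f>=4](S))))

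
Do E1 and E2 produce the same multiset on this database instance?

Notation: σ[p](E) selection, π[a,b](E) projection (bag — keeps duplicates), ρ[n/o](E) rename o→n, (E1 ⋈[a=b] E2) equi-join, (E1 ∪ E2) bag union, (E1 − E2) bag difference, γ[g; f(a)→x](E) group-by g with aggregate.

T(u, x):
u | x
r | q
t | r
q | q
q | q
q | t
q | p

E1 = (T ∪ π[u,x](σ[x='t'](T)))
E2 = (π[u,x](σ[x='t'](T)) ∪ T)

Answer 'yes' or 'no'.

E1 subexpression sizes:
  T → 6
  T → 6
  σ[x='t'](T) → 1
  π[u,x](σ[x='t'](T)) → 1
  (T ∪ π[u,x](σ[x='t'](T))) → 7
E2 subexpression sizes:
  T → 6
  σ[x='t'](T) → 1
  π[u,x](σ[x='t'](T)) → 1
  T → 6
  (π[u,x](σ[x='t'](T)) ∪ T) → 7

E1 and E2 produce the same multiset:
u | x
q | p
q | q
q | q
q | t
q | t
r | q
t | r

yes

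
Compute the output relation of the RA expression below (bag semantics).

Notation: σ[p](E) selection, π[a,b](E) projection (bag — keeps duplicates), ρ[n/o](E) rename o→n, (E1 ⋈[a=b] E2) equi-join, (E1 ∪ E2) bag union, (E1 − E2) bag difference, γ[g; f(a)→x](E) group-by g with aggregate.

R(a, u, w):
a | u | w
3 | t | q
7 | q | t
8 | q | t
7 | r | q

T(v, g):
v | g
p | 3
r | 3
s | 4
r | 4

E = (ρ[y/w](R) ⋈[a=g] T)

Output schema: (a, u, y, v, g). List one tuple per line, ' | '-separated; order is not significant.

Per-node cardinality:
  R → 4
  ρ[y/w](R) → 4
  T → 4
  (ρ[y/w](R) ⋈[a=g] T) → 2

== RESULT ==
a | u | y | v | g
3 | t | q | p | 3
3 | t | q | r | 3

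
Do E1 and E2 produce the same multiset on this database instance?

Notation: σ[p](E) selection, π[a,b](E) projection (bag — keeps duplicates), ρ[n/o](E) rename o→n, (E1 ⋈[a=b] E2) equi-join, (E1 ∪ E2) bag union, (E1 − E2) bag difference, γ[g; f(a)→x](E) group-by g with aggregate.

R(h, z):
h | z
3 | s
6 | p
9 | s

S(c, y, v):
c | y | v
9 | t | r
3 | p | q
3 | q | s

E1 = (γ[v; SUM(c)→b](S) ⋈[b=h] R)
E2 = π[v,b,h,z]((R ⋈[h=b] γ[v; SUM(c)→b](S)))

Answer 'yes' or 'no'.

E1 row counts bottom-up:
  S → 3
  γ[v; SUM(c)→b](S) → 3
  R → 3
  (γ[v; SUM(c)→b](S) ⋈[b=h] R) → 3
E2 row counts bottom-up:
  R → 3
  S → 3
  γ[v; SUM(c)→b](S) → 3
  (R ⋈[h=b] γ[v; SUM(c)→b](S)) → 3
  π[v,b,h,z]((R ⋈[h=b] γ[v; SUM(c)→b](S))) → 3

E1 and E2 produce the same multiset:
v | b | h | z
q | 3 | 3 | s
r | 9 | 9 | s
s | 3 | 3 | s

yes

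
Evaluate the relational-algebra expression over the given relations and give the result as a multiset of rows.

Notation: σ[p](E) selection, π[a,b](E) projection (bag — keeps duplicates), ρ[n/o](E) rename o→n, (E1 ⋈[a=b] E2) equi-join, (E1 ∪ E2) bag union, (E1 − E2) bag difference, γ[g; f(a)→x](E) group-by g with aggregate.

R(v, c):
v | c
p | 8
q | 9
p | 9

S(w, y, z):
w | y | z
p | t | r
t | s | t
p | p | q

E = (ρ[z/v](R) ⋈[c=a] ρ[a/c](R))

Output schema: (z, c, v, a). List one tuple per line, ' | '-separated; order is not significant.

Per-node cardinality:
  R → 3
  ρ[z/v](R) → 3
  R → 3
  ρ[a/c](R) → 3
  (ρ[z/v](R) ⋈[c=a] ρ[a/c](R)) → 5

== RESULT ==
z | c | v | a
p | 8 | p | 8
p | 9 | p | 9
p | 9 | q | 9
q | 9 | p | 9
q | 9 | q | 9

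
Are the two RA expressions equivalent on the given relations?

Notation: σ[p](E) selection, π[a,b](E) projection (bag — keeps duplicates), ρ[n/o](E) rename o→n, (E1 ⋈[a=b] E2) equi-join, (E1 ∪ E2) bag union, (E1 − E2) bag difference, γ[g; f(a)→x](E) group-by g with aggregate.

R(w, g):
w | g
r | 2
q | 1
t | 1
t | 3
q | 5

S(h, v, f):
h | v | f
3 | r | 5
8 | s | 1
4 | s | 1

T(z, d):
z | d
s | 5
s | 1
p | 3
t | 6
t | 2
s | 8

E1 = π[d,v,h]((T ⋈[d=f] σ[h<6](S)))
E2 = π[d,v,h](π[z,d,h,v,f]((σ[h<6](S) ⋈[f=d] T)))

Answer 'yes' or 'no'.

E1 stepwise |·|:
  T → 6
  S → 3
  σ[h<6](S) → 2
  (T ⋈[d=f] σ[h<6](S)) → 2
  π[d,v,h]((T ⋈[d=f] σ[h<6](S))) → 2
E2 stepwise |·|:
  S → 3
  σ[h<6](S) → 2
  T → 6
  (σ[h<6](S) ⋈[f=d] T) → 2
  π[z,d,h,v,f]((σ[h<6](S) ⋈[f=d] T)) → 2
  π[d,v,h](π[z,d,h,v,f]((σ[h<6](S) ⋈[f=d] T))) → 2

E1 and E2 produce the same multiset:
d | v | h
1 | s | 4
5 | r | 3

yes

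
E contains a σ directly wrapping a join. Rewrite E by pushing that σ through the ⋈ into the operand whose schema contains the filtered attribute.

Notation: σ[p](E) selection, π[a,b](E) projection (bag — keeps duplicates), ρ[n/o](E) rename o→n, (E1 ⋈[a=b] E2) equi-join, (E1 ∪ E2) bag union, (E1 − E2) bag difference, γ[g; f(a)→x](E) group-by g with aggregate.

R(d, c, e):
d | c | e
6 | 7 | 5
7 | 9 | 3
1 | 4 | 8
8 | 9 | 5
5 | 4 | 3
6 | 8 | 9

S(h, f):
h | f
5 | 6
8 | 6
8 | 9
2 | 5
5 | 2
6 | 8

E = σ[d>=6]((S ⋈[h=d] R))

σ filters on d, owned by the right side.
E' = (S ⋈[h=d] σ[d>=6](R))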